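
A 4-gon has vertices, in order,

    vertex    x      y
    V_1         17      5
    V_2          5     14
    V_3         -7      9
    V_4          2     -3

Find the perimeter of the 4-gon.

60

|V_1V_2| = √((-12)² + (9)²) = √225 = 15
|V_2V_3| = √((-12)² + (-5)²) = √169 = 13
|V_3V_4| = √((9)² + (-12)²) = √225 = 15
|V_4V_1| = √((15)² + (8)²) = √289 = 17
Perimeter = 15 + 13 + 15 + 17 = 60.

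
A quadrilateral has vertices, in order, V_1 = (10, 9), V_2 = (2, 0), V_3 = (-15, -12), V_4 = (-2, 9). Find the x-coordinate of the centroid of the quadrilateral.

-215/103

Apply the surveyor's formula. First the cross-terms c_i = x_i·y_{i+1} − x_{i+1}·y_i:
  -18, -24, -159, -108  ⇒  2A = -309, A = -154.5.
Then Σ (x_i + x_{i+1})·c_i = 1935, so x̄ = 1935 / (6·(-154.5)) = -215/103.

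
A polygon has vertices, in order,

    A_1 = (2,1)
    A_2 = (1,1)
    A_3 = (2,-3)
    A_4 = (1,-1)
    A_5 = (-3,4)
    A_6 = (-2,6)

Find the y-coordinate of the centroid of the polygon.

187/78

Apply the shoelace formula. First the cross-terms c_i = x_i·y_{i+1} − x_{i+1}·y_i:
  1, -5, 1, 1, -10, -14  ⇒  2A = -26, A = -13.
Then Σ (y_i + y_{i+1})·c_i = -187, so ȳ = -187 / (6·(-13)) = 187/78.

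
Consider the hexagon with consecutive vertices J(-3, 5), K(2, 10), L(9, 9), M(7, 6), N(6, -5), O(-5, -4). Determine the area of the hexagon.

139

Σ = (-40) + (-72) + (-9) + (-71) + (-49) + (-37) = -278
Area = |Σ|/2 = 139.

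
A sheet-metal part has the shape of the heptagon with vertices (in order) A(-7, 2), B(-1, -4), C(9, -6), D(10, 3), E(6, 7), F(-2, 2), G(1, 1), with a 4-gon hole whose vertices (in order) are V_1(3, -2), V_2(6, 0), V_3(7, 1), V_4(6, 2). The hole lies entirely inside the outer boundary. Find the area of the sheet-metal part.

Outer boundary:
Apply the shoelace (surveyor's) formula: 2A = Σ (x_i·y_{i+1} − x_{i+1}·y_i), indices taken mod 7.
A→B: (-7)(-4) − (-1)(2) = 30
B→C: (-1)(-6) − (9)(-4) = 42
C→D: (9)(3) − (10)(-6) = 87
D→E: (10)(7) − (6)(3) = 52
E→F: (6)(2) − (-2)(7) = 26
F→G: (-2)(1) − (1)(2) = -4
G→A: (1)(2) − (-7)(1) = 9
Σ = 242
Area = |Σ|/2 = 121.
Hole:
Apply the shoelace formula: 2A = Σ (x_i·y_{i+1} − x_{i+1}·y_i), indices taken mod 4.
Σ = (12) + (6) + (8) + (-18) = 8
Area = |Σ|/2 = 4.
Net area = 121 − 4 = 117.

117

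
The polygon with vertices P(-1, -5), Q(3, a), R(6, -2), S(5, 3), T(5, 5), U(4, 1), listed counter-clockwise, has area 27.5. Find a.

Write out the shoelace sum; only the two edges meeting at Q involve a:
2·Area = [((-1)·a − 3·(-5)) + (3·(-2) − 6·a)] + 4
       = -7·a + 13 = 55
⇒ a = -6.

-6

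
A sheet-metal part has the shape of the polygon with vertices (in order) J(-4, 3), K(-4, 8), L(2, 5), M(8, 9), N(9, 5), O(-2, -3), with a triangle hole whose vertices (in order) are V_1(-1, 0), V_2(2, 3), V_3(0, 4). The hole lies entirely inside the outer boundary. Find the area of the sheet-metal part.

Outer boundary:
Cross-terms: -20, -36, -22, -41, -17, -18  ⇒  Σ = -154
Area = |Σ|/2 = 77.
Hole:
Apply Gauss's area formula: 2A = Σ (x_i·y_{i+1} − x_{i+1}·y_i), indices taken mod 3.
V_1→V_2: (-1)(3) − (2)(0) = -3
V_2→V_3: (2)(4) − (0)(3) = 8
V_3→V_1: (0)(0) − (-1)(4) = 4
Σ = 9
Area = |Σ|/2 = 4.5.
Net area = 77 − 4.5 = 72.5.

72.5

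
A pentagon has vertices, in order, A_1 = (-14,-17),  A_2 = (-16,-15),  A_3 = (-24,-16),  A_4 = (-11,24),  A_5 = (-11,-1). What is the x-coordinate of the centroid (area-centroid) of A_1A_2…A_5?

Apply the shoelace formula. First the cross-terms c_i = x_i·y_{i+1} − x_{i+1}·y_i:
  -62, -104, -752, 275, 173  ⇒  2A = -470, A = -235.
Then Σ (x_i + x_{i+1})·c_i = 21965, so x̄ = 21965 / (6·(-235)) = -4393/282.

-4393/282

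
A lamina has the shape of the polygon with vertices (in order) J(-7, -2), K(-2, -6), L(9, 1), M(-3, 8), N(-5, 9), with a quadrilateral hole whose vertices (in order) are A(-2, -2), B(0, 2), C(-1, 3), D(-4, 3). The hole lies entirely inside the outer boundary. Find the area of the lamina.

Outer boundary:
Apply the surveyor's formula: 2A = Σ (x_i·y_{i+1} − x_{i+1}·y_i), indices taken mod 5.
J→K: (-7)(-6) − (-2)(-2) = 38
K→L: (-2)(1) − (9)(-6) = 52
L→M: (9)(8) − (-3)(1) = 75
M→N: (-3)(9) − (-5)(8) = 13
N→J: (-5)(-2) − (-7)(9) = 73
Σ = 251
Area = |Σ|/2 = 125.5.
Hole:
Apply the shoelace formula: 2A = Σ (x_i·y_{i+1} − x_{i+1}·y_i), indices taken mod 4.
Σ = (-4) + (2) + (9) + (14) = 21
Area = |Σ|/2 = 10.5.
Net area = 125.5 − 10.5 = 115.

115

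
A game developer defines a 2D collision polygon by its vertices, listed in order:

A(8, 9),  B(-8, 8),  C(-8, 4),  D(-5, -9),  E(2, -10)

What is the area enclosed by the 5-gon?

A→B: (8)(8) − (-8)(9) = 136
B→C: (-8)(4) − (-8)(8) = 32
C→D: (-8)(-9) − (-5)(4) = 92
D→E: (-5)(-10) − (2)(-9) = 68
E→A: (2)(9) − (8)(-10) = 98
Σ = 426
Area = |Σ|/2 = 213.

213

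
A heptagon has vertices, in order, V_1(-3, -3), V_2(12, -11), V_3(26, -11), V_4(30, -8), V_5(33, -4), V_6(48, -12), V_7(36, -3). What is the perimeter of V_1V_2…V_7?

|V_1V_2| = √((15)² + (-8)²) = √289 = 17
|V_2V_3| = √((14)² + (0)²) = √196 = 14
|V_3V_4| = √((4)² + (3)²) = √25 = 5
|V_4V_5| = √((3)² + (4)²) = √25 = 5
|V_5V_6| = √((15)² + (-8)²) = √289 = 17
|V_6V_7| = √((-12)² + (9)²) = √225 = 15
|V_7V_1| = √((-39)² + (0)²) = √1521 = 39
Perimeter = 17 + 14 + 5 + 5 + 17 + 15 + 39 = 112.

112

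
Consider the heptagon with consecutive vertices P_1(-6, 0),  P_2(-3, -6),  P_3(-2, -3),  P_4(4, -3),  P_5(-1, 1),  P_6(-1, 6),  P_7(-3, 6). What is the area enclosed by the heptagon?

Apply the shoelace formula: 2A = Σ (x_i·y_{i+1} − x_{i+1}·y_i), indices taken mod 7.
Cross-terms: 36, -3, 18, 1, -5, 12, 36  ⇒  Σ = 95
Area = |Σ|/2 = 47.5.

47.5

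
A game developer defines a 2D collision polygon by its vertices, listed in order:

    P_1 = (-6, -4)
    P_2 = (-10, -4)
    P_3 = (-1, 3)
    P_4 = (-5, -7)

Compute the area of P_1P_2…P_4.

Σ = (-16) + (-34) + (22) + (-22) = -50
Area = |Σ|/2 = 25.

25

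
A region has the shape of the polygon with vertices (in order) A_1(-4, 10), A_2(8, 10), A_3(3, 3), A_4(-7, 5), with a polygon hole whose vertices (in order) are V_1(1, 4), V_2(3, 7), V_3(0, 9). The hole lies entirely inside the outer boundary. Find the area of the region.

Outer boundary:
Cross-terms: -120, -6, 36, -50  ⇒  Σ = -140
Area = |Σ|/2 = 70.
Hole:
V_1→V_2: (1)(7) − (3)(4) = -5
V_2→V_3: (3)(9) − (0)(7) = 27
V_3→V_1: (0)(4) − (1)(9) = -9
Σ = 13
Area = |Σ|/2 = 6.5.
Net area = 70 − 6.5 = 63.5.

63.5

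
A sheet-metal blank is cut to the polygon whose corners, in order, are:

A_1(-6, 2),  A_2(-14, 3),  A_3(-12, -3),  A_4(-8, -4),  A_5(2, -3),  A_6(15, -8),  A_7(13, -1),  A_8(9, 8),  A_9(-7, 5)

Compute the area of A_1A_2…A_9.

Apply the surveyor's formula: 2A = Σ (x_i·y_{i+1} − x_{i+1}·y_i), indices taken mod 9.
Cross-terms: 10, 78, 24, 32, 29, 89, 113, 101, 16  ⇒  Σ = 492
Area = |Σ|/2 = 246.

246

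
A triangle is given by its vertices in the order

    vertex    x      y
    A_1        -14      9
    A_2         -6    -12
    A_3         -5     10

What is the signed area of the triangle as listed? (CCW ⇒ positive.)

98.5

Apply the shoelace (surveyor's) formula: 2A = Σ (x_i·y_{i+1} − x_{i+1}·y_i), indices taken mod 3.
Cross-terms: 222, -120, 95  ⇒  Σ = 197
Signed area = Σ/2 = 98.5 (positive ⇒ counter-clockwise traversal).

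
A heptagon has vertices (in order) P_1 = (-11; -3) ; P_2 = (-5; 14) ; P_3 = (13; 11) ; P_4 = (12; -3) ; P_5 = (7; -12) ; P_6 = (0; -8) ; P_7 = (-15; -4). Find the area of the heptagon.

437.5

Apply the surveyor's formula: 2A = Σ (x_i·y_{i+1} − x_{i+1}·y_i), indices taken mod 7.
P_1→P_2: (-11)(14) − (-5)(-3) = -169
P_2→P_3: (-5)(11) − (13)(14) = -237
P_3→P_4: (13)(-3) − (12)(11) = -171
P_4→P_5: (12)(-12) − (7)(-3) = -123
P_5→P_6: (7)(-8) − (0)(-12) = -56
P_6→P_7: (0)(-4) − (-15)(-8) = -120
P_7→P_1: (-15)(-3) − (-11)(-4) = 1
Σ = -875
Area = |Σ|/2 = 437.5.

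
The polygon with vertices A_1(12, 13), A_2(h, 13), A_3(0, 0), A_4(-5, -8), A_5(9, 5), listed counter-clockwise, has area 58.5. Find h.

Write out the shoelace sum; only the two edges meeting at A_2 involve h:
2·Area = [(12·13 − h·13) + (h·0 − 0·13)] + 104
       = -13·h + 260 = 117
⇒ h = 11.

11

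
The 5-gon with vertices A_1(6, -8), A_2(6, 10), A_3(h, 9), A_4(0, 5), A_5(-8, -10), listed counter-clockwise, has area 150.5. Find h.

The doubled signed area Σ (x_i y_{i+1} − x_{i+1} y_i) is linear in h.
With h=0 it equals 326; the coefficient of h is -5 (from the two edges through A_3).
So -5·h + 326 = 2·150.5 = 301 ⇒ h = 5.

5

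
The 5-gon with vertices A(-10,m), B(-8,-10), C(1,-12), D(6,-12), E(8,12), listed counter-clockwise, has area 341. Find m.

8

The doubled signed area Σ (x_i y_{i+1} − x_{i+1} y_i) is linear in m.
With m=0 it equals 554; the coefficient of m is 16 (from the two edges through A).
So 16·m + 554 = 2·341 = 682 ⇒ m = 8.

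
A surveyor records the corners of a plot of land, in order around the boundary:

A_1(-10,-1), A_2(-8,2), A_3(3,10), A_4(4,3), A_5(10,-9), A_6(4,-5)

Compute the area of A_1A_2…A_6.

139.5

Apply Gauss's area formula: 2A = Σ (x_i·y_{i+1} − x_{i+1}·y_i), indices taken mod 6.
Σ = (-28) + (-86) + (-31) + (-66) + (-14) + (-54) = -279
Area = |Σ|/2 = 139.5.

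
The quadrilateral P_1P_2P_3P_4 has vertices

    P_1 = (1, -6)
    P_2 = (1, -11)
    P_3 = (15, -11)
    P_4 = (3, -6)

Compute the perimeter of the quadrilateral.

34

|P_1P_2| = √((0)² + (-5)²) = √25 = 5
|P_2P_3| = √((14)² + (0)²) = √196 = 14
|P_3P_4| = √((-12)² + (5)²) = √169 = 13
|P_4P_1| = √((-2)² + (0)²) = √4 = 2
Perimeter = 5 + 14 + 13 + 2 = 34.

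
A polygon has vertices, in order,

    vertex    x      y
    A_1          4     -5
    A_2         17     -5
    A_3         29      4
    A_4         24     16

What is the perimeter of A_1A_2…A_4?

70

|A_1A_2| = √((13)² + (0)²) = √169 = 13
|A_2A_3| = √((12)² + (9)²) = √225 = 15
|A_3A_4| = √((-5)² + (12)²) = √169 = 13
|A_4A_1| = √((-20)² + (-21)²) = √841 = 29
Perimeter = 13 + 15 + 13 + 29 = 70.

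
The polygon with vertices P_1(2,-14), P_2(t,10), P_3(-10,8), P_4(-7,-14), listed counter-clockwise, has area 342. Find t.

11

Write out the shoelace sum; only the two edges meeting at P_2 involve t:
2·Area = [(2·10 − t·(-14)) + (t·8 − (-10)·10)] + 322
       = 22·t + 442 = 684
⇒ t = 11.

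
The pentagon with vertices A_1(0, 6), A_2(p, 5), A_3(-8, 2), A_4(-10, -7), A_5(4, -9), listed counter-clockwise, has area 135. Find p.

-3

Write out the shoelace sum; only the two edges meeting at A_2 involve p:
2·Area = [(0·5 − p·6) + (p·2 − (-8)·5)] + 218
       = -4·p + 258 = 270
⇒ p = -3.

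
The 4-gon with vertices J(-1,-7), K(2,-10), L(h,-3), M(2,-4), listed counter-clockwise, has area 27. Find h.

The doubled signed area Σ (x_i y_{i+1} − x_{i+1} y_i) is linear in h.
With h=0 it equals 6; the coefficient of h is 6 (from the two edges through L).
So 6·h + 6 = 2·27 = 54 ⇒ h = 8.

8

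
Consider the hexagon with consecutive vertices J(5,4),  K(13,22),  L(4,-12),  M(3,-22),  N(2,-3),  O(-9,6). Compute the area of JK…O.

142

Apply Gauss's area formula: 2A = Σ (x_i·y_{i+1} − x_{i+1}·y_i), indices taken mod 6.
Σ = (58) + (-244) + (-52) + (35) + (-15) + (-66) = -284
Area = |Σ|/2 = 142.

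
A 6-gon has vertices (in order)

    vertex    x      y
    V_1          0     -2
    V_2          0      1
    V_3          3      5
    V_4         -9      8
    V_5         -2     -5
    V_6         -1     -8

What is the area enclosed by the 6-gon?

70

Apply the shoelace formula: 2A = Σ (x_i·y_{i+1} − x_{i+1}·y_i), indices taken mod 6.
Σ = (0) + (-3) + (69) + (61) + (11) + (2) = 140
Area = |Σ|/2 = 70.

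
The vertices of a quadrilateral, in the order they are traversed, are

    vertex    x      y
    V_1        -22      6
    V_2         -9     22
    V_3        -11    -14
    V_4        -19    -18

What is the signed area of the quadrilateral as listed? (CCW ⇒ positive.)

Apply the shoelace formula: 2A = Σ (x_i·y_{i+1} − x_{i+1}·y_i), indices taken mod 4.
Σ = (-430) + (368) + (-68) + (-510) = -640
Signed area = Σ/2 = -320 (negative ⇒ clockwise traversal).

-320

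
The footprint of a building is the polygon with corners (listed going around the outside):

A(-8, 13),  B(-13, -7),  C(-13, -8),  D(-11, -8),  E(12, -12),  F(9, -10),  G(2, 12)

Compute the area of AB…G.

360

Cross-terms: 225, 13, 16, 228, -12, 128, 122  ⇒  Σ = 720
Area = |Σ|/2 = 360.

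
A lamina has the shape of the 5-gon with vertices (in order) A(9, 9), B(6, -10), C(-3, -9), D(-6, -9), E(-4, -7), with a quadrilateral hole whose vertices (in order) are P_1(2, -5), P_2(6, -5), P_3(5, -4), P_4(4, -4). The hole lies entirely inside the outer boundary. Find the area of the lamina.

108.5

Outer boundary:
Apply Gauss's area formula: 2A = Σ (x_i·y_{i+1} − x_{i+1}·y_i), indices taken mod 5.
Σ = (-144) + (-84) + (-27) + (6) + (27) = -222
Area = |Σ|/2 = 111.
Hole:
Apply the shoelace (surveyor's) formula: 2A = Σ (x_i·y_{i+1} − x_{i+1}·y_i), indices taken mod 4.
Σ = (20) + (1) + (-4) + (-12) = 5
Area = |Σ|/2 = 2.5.
Net area = 111 − 2.5 = 108.5.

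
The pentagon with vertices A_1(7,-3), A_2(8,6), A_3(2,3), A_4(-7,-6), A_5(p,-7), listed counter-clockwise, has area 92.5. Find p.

0

The doubled signed area Σ (x_i y_{i+1} − x_{i+1} y_i) is linear in p.
With p=0 it equals 185; the coefficient of p is 3 (from the two edges through A_5).
So 3·p + 185 = 2·92.5 = 185 ⇒ p = 0.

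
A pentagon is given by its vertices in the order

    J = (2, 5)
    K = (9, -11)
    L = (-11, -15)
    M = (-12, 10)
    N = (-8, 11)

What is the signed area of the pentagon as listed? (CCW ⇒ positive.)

-363.5

Apply Gauss's area formula: 2A = Σ (x_i·y_{i+1} − x_{i+1}·y_i), indices taken mod 5.
Σ = (-67) + (-256) + (-290) + (-52) + (-62) = -727
Signed area = Σ/2 = -363.5 (negative ⇒ clockwise traversal).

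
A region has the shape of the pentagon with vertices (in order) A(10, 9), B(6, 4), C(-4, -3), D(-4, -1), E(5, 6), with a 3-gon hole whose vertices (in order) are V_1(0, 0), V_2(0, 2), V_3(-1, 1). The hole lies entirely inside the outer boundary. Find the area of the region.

28

Outer boundary:
Apply the shoelace formula: 2A = Σ (x_i·y_{i+1} − x_{i+1}·y_i), indices taken mod 5.
Σ = (-14) + (-2) + (-8) + (-19) + (-15) = -58
Area = |Σ|/2 = 29.
Hole:
Cross-terms: 0, 2, 0  ⇒  Σ = 2
Area = |Σ|/2 = 1.
Net area = 29 − 1 = 28.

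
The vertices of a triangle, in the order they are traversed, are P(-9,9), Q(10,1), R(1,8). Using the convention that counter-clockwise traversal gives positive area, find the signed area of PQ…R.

30.5

P→Q: (-9)(1) − (10)(9) = -99
Q→R: (10)(8) − (1)(1) = 79
R→P: (1)(9) − (-9)(8) = 81
Σ = 61
Signed area = Σ/2 = 30.5 (positive ⇒ counter-clockwise traversal).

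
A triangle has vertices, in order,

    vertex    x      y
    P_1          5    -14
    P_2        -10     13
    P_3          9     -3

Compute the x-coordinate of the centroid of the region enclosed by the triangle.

4/3

Apply the shoelace formula. First the cross-terms c_i = x_i·y_{i+1} − x_{i+1}·y_i:
  -75, -87, -111  ⇒  2A = -273, A = -136.5.
Then Σ (x_i + x_{i+1})·c_i = -1092, so x̄ = -1092 / (6·(-136.5)) = 4/3.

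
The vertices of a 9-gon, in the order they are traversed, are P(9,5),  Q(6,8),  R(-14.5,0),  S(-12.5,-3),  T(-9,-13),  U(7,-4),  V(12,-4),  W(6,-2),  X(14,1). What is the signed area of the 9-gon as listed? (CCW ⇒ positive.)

Apply the shoelace (surveyor's) formula: 2A = Σ (x_i·y_{i+1} − x_{i+1}·y_i), indices taken mod 9.
Cross-terms: 42, 116, 43.5, 135.5, 127, 20, 0, 34, 61  ⇒  Σ = 579
Signed area = Σ/2 = 289.5 (positive ⇒ counter-clockwise traversal).

289.5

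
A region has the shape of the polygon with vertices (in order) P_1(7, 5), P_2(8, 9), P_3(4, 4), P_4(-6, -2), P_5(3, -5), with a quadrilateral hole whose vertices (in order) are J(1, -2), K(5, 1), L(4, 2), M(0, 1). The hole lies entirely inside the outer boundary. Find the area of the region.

Outer boundary:
Apply the surveyor's formula: 2A = Σ (x_i·y_{i+1} − x_{i+1}·y_i), indices taken mod 5.
Cross-terms: 23, -4, 16, 36, 50  ⇒  Σ = 121
Area = |Σ|/2 = 60.5.
Hole:
J→K: (1)(1) − (5)(-2) = 11
K→L: (5)(2) − (4)(1) = 6
L→M: (4)(1) − (0)(2) = 4
M→J: (0)(-2) − (1)(1) = -1
Σ = 20
Area = |Σ|/2 = 10.
Net area = 60.5 − 10 = 50.5.

50.5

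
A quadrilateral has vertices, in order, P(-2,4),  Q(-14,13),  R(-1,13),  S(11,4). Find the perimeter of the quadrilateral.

56

|PQ| = √((-12)² + (9)²) = √225 = 15
|QR| = √((13)² + (0)²) = √169 = 13
|RS| = √((12)² + (-9)²) = √225 = 15
|SP| = √((-13)² + (0)²) = √169 = 13
Perimeter = 15 + 13 + 15 + 13 = 56.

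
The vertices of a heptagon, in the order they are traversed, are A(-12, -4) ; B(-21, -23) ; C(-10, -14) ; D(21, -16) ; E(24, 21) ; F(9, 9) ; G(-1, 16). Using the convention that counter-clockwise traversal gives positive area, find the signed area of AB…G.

955.5

Apply the surveyor's formula: 2A = Σ (x_i·y_{i+1} − x_{i+1}·y_i), indices taken mod 7.
Σ = (192) + (64) + (454) + (825) + (27) + (153) + (196) = 1911
Signed area = Σ/2 = 955.5 (positive ⇒ counter-clockwise traversal).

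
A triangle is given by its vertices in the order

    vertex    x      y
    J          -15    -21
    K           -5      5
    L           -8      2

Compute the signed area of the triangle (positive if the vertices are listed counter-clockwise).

Apply the shoelace formula: 2A = Σ (x_i·y_{i+1} − x_{i+1}·y_i), indices taken mod 3.
J→K: (-15)(5) − (-5)(-21) = -180
K→L: (-5)(2) − (-8)(5) = 30
L→J: (-8)(-21) − (-15)(2) = 198
Σ = 48
Signed area = Σ/2 = 24 (positive ⇒ counter-clockwise traversal).

24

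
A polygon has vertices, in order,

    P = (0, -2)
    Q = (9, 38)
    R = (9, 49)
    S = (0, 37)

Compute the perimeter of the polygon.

|PQ| = √((9)² + (40)²) = √1681 = 41
|QR| = √((0)² + (11)²) = √121 = 11
|RS| = √((-9)² + (-12)²) = √225 = 15
|SP| = √((0)² + (-39)²) = √1521 = 39
Perimeter = 41 + 11 + 15 + 39 = 106.

106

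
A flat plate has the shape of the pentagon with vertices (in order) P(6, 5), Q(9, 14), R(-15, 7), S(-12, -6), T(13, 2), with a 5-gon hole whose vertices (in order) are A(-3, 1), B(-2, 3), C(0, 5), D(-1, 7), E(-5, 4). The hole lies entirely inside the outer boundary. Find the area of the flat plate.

Outer boundary:
Σ = (39) + (273) + (174) + (54) + (53) = 593
Area = |Σ|/2 = 296.5.
Hole:
Σ = (-7) + (-10) + (5) + (31) + (7) = 26
Area = |Σ|/2 = 13.
Net area = 296.5 − 13 = 283.5.

283.5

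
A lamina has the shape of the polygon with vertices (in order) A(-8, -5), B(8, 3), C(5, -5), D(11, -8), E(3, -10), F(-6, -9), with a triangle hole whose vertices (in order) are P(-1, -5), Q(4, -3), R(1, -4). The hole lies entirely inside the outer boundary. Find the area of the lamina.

Outer boundary:
Apply the shoelace formula: 2A = Σ (x_i·y_{i+1} − x_{i+1}·y_i), indices taken mod 6.
Cross-terms: 16, -55, 15, -86, -87, -42  ⇒  Σ = -239
Area = |Σ|/2 = 119.5.
Hole:
P→Q: (-1)(-3) − (4)(-5) = 23
Q→R: (4)(-4) − (1)(-3) = -13
R→P: (1)(-5) − (-1)(-4) = -9
Σ = 1
Area = |Σ|/2 = 0.5.
Net area = 119.5 − 0.5 = 119.

119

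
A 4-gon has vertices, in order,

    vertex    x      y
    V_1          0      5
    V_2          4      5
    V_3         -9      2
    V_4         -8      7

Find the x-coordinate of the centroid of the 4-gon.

-43/9

Apply the shoelace formula. First the cross-terms c_i = x_i·y_{i+1} − x_{i+1}·y_i:
  -20, 53, -47, -40  ⇒  2A = -54, A = -27.
Then Σ (x_i + x_{i+1})·c_i = 774, so x̄ = 774 / (6·(-27)) = -43/9.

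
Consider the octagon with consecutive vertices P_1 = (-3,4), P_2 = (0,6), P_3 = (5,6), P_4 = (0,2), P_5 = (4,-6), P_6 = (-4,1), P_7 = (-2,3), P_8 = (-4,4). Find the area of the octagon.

Σ = (-18) + (-30) + (10) + (-8) + (-20) + (-10) + (4) + (-4) = -76
Area = |Σ|/2 = 38.

38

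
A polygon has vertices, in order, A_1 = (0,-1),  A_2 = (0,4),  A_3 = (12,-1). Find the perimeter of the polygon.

30

|A_1A_2| = √((0)² + (5)²) = √25 = 5
|A_2A_3| = √((12)² + (-5)²) = √169 = 13
|A_3A_1| = √((-12)² + (0)²) = √144 = 12
Perimeter = 5 + 13 + 12 = 30.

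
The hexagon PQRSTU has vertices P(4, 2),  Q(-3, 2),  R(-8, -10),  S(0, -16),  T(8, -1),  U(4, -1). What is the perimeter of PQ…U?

54

|PQ| = √((-7)² + (0)²) = √49 = 7
|QR| = √((-5)² + (-12)²) = √169 = 13
|RS| = √((8)² + (-6)²) = √100 = 10
|ST| = √((8)² + (15)²) = √289 = 17
|TU| = √((-4)² + (0)²) = √16 = 4
|UP| = √((0)² + (3)²) = √9 = 3
Perimeter = 7 + 13 + 10 + 17 + 4 + 3 = 54.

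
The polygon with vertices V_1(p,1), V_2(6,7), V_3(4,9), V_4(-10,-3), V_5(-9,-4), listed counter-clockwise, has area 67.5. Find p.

3

The doubled signed area Σ (x_i y_{i+1} − x_{i+1} y_i) is linear in p.
With p=0 it equals 102; the coefficient of p is 11 (from the two edges through V_1).
So 11·p + 102 = 2·67.5 = 135 ⇒ p = 3.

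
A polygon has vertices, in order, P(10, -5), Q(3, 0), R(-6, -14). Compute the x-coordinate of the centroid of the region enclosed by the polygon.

7/3

Apply Gauss's area formula. First the cross-terms c_i = x_i·y_{i+1} − x_{i+1}·y_i:
  15, -42, 170  ⇒  2A = 143, A = 71.5.
Then Σ (x_i + x_{i+1})·c_i = 1001, so x̄ = 1001 / (6·71.5) = 7/3.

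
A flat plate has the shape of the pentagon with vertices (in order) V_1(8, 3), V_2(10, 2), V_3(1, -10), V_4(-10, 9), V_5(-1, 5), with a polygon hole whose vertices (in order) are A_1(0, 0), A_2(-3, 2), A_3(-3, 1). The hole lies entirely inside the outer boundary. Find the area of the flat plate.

Outer boundary:
V_1→V_2: (8)(2) − (10)(3) = -14
V_2→V_3: (10)(-10) − (1)(2) = -102
V_3→V_4: (1)(9) − (-10)(-10) = -91
V_4→V_5: (-10)(5) − (-1)(9) = -41
V_5→V_1: (-1)(3) − (8)(5) = -43
Σ = -291
Area = |Σ|/2 = 145.5.
Hole:
Apply the shoelace (surveyor's) formula: 2A = Σ (x_i·y_{i+1} − x_{i+1}·y_i), indices taken mod 3.
A_1→A_2: (0)(2) − (-3)(0) = 0
A_2→A_3: (-3)(1) − (-3)(2) = 3
A_3→A_1: (-3)(0) − (0)(1) = 0
Σ = 3
Area = |Σ|/2 = 1.5.
Net area = 145.5 − 1.5 = 144.

144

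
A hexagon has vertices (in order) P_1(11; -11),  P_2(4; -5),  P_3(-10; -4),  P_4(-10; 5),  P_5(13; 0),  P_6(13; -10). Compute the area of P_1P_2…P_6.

197.5

P_1→P_2: (11)(-5) − (4)(-11) = -11
P_2→P_3: (4)(-4) − (-10)(-5) = -66
P_3→P_4: (-10)(5) − (-10)(-4) = -90
P_4→P_5: (-10)(0) − (13)(5) = -65
P_5→P_6: (13)(-10) − (13)(0) = -130
P_6→P_1: (13)(-11) − (11)(-10) = -33
Σ = -395
Area = |Σ|/2 = 197.5.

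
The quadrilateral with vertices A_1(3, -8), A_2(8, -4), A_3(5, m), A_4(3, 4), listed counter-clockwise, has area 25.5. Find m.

-1

Write out the shoelace sum; only the two edges meeting at A_3 involve m:
2·Area = [(8·m − 5·(-4)) + (5·4 − 3·m)] + 16
       = 5·m + 56 = 51
⇒ m = -1.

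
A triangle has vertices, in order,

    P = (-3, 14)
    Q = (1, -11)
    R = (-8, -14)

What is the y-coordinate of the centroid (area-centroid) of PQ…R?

Apply the shoelace (surveyor's) formula. First the cross-terms c_i = x_i·y_{i+1} − x_{i+1}·y_i:
  19, -102, -154  ⇒  2A = -237, A = -118.5.
Then Σ (y_i + y_{i+1})·c_i = 2607, so ȳ = 2607 / (6·(-118.5)) = -11/3.

-11/3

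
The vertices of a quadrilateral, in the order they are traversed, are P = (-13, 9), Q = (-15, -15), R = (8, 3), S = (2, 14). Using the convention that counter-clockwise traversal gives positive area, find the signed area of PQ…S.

Apply the shoelace (surveyor's) formula: 2A = Σ (x_i·y_{i+1} − x_{i+1}·y_i), indices taken mod 4.
Σ = (330) + (75) + (106) + (200) = 711
Signed area = Σ/2 = 355.5 (positive ⇒ counter-clockwise traversal).

355.5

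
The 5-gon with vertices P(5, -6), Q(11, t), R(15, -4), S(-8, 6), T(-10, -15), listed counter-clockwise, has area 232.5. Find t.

-7

The doubled signed area Σ (x_i y_{i+1} − x_{i+1} y_i) is linear in t.
With t=0 it equals 395; the coefficient of t is -10 (from the two edges through Q).
So -10·t + 395 = 2·232.5 = 465 ⇒ t = -7.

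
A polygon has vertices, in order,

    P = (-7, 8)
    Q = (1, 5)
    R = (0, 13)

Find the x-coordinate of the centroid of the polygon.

-2

Apply the shoelace formula. First the cross-terms c_i = x_i·y_{i+1} − x_{i+1}·y_i:
  -43, 13, 91  ⇒  2A = 61, A = 30.5.
Then Σ (x_i + x_{i+1})·c_i = -366, so x̄ = -366 / (6·30.5) = -2.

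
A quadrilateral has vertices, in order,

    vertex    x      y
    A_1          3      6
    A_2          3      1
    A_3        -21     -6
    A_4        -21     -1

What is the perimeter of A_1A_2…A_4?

|A_1A_2| = √((0)² + (-5)²) = √25 = 5
|A_2A_3| = √((-24)² + (-7)²) = √625 = 25
|A_3A_4| = √((0)² + (5)²) = √25 = 5
|A_4A_1| = √((24)² + (7)²) = √625 = 25
Perimeter = 5 + 25 + 5 + 25 = 60.

60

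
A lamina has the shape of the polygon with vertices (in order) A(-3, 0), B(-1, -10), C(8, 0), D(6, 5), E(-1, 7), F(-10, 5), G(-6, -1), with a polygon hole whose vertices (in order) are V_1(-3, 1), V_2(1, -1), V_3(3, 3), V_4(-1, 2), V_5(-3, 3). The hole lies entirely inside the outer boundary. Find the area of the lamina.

Outer boundary:
Apply Gauss's area formula: 2A = Σ (x_i·y_{i+1} − x_{i+1}·y_i), indices taken mod 7.
Cross-terms: 30, 80, 40, 47, 65, 40, -3  ⇒  Σ = 299
Area = |Σ|/2 = 149.5.
Hole:
Apply the shoelace formula: 2A = Σ (x_i·y_{i+1} − x_{i+1}·y_i), indices taken mod 5.
V_1→V_2: (-3)(-1) − (1)(1) = 2
V_2→V_3: (1)(3) − (3)(-1) = 6
V_3→V_4: (3)(2) − (-1)(3) = 9
V_4→V_5: (-1)(3) − (-3)(2) = 3
V_5→V_1: (-3)(1) − (-3)(3) = 6
Σ = 26
Area = |Σ|/2 = 13.
Net area = 149.5 − 13 = 136.5.

136.5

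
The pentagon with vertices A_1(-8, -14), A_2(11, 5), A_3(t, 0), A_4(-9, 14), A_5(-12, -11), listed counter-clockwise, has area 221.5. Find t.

-2

Write out the shoelace sum; only the two edges meeting at A_3 involve t:
2·Area = [(11·0 − t·5) + (t·14 − (-9)·0)] + 461
       = 9·t + 461 = 443
⇒ t = -2.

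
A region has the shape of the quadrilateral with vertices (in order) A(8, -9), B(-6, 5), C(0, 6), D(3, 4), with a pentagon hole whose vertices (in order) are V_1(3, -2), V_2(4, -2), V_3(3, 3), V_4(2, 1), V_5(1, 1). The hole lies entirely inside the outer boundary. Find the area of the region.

57

Outer boundary:
Apply the shoelace formula: 2A = Σ (x_i·y_{i+1} − x_{i+1}·y_i), indices taken mod 4.
Cross-terms: -14, -36, -18, -59  ⇒  Σ = -127
Area = |Σ|/2 = 63.5.
Hole:
Apply Gauss's area formula: 2A = Σ (x_i·y_{i+1} − x_{i+1}·y_i), indices taken mod 5.
Σ = (2) + (18) + (-3) + (1) + (-5) = 13
Area = |Σ|/2 = 6.5.
Net area = 63.5 − 6.5 = 57.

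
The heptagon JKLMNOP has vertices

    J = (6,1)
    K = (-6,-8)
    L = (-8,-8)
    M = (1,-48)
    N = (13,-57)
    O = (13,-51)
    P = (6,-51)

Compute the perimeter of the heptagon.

138

|JK| = √((-12)² + (-9)²) = √225 = 15
|KL| = √((-2)² + (0)²) = √4 = 2
|LM| = √((9)² + (-40)²) = √1681 = 41
|MN| = √((12)² + (-9)²) = √225 = 15
|NO| = √((0)² + (6)²) = √36 = 6
|OP| = √((-7)² + (0)²) = √49 = 7
|PJ| = √((0)² + (52)²) = √2704 = 52
Perimeter = 15 + 2 + 41 + 15 + 6 + 7 + 52 = 138.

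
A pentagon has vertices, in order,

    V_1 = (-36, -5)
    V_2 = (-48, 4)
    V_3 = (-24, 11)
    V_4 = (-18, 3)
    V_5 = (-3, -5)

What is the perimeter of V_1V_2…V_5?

100

|V_1V_2| = √((-12)² + (9)²) = √225 = 15
|V_2V_3| = √((24)² + (7)²) = √625 = 25
|V_3V_4| = √((6)² + (-8)²) = √100 = 10
|V_4V_5| = √((15)² + (-8)²) = √289 = 17
|V_5V_1| = √((-33)² + (0)²) = √1089 = 33
Perimeter = 15 + 25 + 10 + 17 + 33 = 100.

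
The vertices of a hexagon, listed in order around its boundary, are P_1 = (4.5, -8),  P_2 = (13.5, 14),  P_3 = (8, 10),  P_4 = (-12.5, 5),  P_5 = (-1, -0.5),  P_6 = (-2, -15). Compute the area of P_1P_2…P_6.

233.875

Apply Gauss's area formula: 2A = Σ (x_i·y_{i+1} − x_{i+1}·y_i), indices taken mod 6.
Σ = (171) + (23) + (165) + (11.25) + (14) + (83.5) = 467.75
Area = |Σ|/2 = 233.875.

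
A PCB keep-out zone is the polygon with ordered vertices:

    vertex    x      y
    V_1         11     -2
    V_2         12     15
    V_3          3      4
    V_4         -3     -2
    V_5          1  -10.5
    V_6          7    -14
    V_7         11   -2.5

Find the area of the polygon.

Cross-terms: 189, 3, 6, 33.5, 59.5, 136.5, 5.5  ⇒  Σ = 433
Area = |Σ|/2 = 216.5.

216.5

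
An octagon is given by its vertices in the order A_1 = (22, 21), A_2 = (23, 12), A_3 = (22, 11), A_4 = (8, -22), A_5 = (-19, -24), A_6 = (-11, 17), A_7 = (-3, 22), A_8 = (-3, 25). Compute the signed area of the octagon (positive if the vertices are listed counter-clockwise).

-1406

Σ = (-219) + (-11) + (-572) + (-610) + (-587) + (-191) + (-9) + (-613) = -2812
Signed area = Σ/2 = -1406 (negative ⇒ clockwise traversal).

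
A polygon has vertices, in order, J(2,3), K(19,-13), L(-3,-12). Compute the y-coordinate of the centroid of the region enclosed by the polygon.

-22/3

Apply the shoelace (surveyor's) formula. First the cross-terms c_i = x_i·y_{i+1} − x_{i+1}·y_i:
  -83, -267, 15  ⇒  2A = -335, A = -167.5.
Then Σ (y_i + y_{i+1})·c_i = 7370, so ȳ = 7370 / (6·(-167.5)) = -22/3.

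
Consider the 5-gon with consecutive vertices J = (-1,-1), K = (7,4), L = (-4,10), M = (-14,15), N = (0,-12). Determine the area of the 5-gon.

Apply the shoelace (surveyor's) formula: 2A = Σ (x_i·y_{i+1} − x_{i+1}·y_i), indices taken mod 5.
J→K: (-1)(4) − (7)(-1) = 3
K→L: (7)(10) − (-4)(4) = 86
L→M: (-4)(15) − (-14)(10) = 80
M→N: (-14)(-12) − (0)(15) = 168
N→J: (0)(-1) − (-1)(-12) = -12
Σ = 325
Area = |Σ|/2 = 162.5.

162.5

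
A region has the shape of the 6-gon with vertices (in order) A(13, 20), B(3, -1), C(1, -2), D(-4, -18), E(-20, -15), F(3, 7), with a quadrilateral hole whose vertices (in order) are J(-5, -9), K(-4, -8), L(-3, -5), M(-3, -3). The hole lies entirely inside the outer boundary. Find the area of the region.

Outer boundary:
Apply the shoelace formula: 2A = Σ (x_i·y_{i+1} − x_{i+1}·y_i), indices taken mod 6.
A→B: (13)(-1) − (3)(20) = -73
B→C: (3)(-2) − (1)(-1) = -5
C→D: (1)(-18) − (-4)(-2) = -26
D→E: (-4)(-15) − (-20)(-18) = -300
E→F: (-20)(7) − (3)(-15) = -95
F→A: (3)(20) − (13)(7) = -31
Σ = -530
Area = |Σ|/2 = 265.
Hole:
Apply Gauss's area formula: 2A = Σ (x_i·y_{i+1} − x_{i+1}·y_i), indices taken mod 4.
Σ = (4) + (-4) + (-6) + (12) = 6
Area = |Σ|/2 = 3.
Net area = 265 − 3 = 262.

262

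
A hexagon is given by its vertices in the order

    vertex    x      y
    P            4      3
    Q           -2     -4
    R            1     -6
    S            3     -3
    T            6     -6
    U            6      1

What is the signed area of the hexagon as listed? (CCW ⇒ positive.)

38.5

Apply the shoelace formula: 2A = Σ (x_i·y_{i+1} − x_{i+1}·y_i), indices taken mod 6.
Σ = (-10) + (16) + (15) + (0) + (42) + (14) = 77
Signed area = Σ/2 = 38.5 (positive ⇒ counter-clockwise traversal).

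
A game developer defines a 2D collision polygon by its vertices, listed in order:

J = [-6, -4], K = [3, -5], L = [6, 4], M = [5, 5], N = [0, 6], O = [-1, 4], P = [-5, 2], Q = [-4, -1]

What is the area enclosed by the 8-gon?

Σ = (42) + (42) + (10) + (30) + (6) + (18) + (13) + (10) = 171
Area = |Σ|/2 = 85.5.

85.5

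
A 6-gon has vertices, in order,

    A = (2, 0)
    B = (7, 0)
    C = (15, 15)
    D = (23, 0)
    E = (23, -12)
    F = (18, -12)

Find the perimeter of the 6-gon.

76

|AB| = √((5)² + (0)²) = √25 = 5
|BC| = √((8)² + (15)²) = √289 = 17
|CD| = √((8)² + (-15)²) = √289 = 17
|DE| = √((0)² + (-12)²) = √144 = 12
|EF| = √((-5)² + (0)²) = √25 = 5
|FA| = √((-16)² + (12)²) = √400 = 20
Perimeter = 5 + 17 + 17 + 12 + 5 + 20 = 76.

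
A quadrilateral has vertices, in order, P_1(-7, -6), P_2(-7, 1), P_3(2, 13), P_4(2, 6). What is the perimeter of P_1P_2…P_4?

|P_1P_2| = √((0)² + (7)²) = √49 = 7
|P_2P_3| = √((9)² + (12)²) = √225 = 15
|P_3P_4| = √((0)² + (-7)²) = √49 = 7
|P_4P_1| = √((-9)² + (-12)²) = √225 = 15
Perimeter = 7 + 15 + 7 + 15 = 44.

44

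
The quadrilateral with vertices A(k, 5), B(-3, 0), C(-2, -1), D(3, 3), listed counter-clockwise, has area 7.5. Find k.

The doubled signed area Σ (x_i y_{i+1} − x_{i+1} y_i) is linear in k.
With k=0 it equals 30; the coefficient of k is -3 (from the two edges through A).
So -3·k + 30 = 2·7.5 = 15 ⇒ k = 5.

5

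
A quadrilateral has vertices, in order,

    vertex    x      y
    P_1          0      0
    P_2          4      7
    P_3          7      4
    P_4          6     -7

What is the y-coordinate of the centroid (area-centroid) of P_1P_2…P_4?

Apply Gauss's area formula. First the cross-terms c_i = x_i·y_{i+1} − x_{i+1}·y_i:
  0, -33, -73, 0  ⇒  2A = -106, A = -53.
Then Σ (y_i + y_{i+1})·c_i = -144, so ȳ = -144 / (6·(-53)) = 24/53.

24/53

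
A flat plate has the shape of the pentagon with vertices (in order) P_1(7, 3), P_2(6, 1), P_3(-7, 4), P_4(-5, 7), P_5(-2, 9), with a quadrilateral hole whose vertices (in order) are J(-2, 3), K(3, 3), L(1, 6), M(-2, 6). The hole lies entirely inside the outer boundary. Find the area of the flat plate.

Outer boundary:
Apply the surveyor's formula: 2A = Σ (x_i·y_{i+1} − x_{i+1}·y_i), indices taken mod 5.
Σ = (-11) + (31) + (-29) + (-31) + (-69) = -109
Area = |Σ|/2 = 54.5.
Hole:
Apply Gauss's area formula: 2A = Σ (x_i·y_{i+1} − x_{i+1}·y_i), indices taken mod 4.
Cross-terms: -15, 15, 18, 6  ⇒  Σ = 24
Area = |Σ|/2 = 12.
Net area = 54.5 − 12 = 42.5.

42.5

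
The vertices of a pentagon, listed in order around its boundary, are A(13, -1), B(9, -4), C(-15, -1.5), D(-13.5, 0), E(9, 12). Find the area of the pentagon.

231.875

Apply the shoelace (surveyor's) formula: 2A = Σ (x_i·y_{i+1} − x_{i+1}·y_i), indices taken mod 5.
Σ = (-43) + (-73.5) + (-20.25) + (-162) + (-165) = -463.75
Area = |Σ|/2 = 231.875.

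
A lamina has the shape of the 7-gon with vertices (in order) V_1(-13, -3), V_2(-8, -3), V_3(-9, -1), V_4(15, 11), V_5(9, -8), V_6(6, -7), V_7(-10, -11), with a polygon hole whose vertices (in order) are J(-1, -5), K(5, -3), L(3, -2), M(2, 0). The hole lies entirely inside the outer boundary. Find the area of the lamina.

Outer boundary:
Σ = (15) + (-19) + (-84) + (-219) + (-15) + (-136) + (-113) = -571
Area = |Σ|/2 = 285.5.
Hole:
Apply Gauss's area formula: 2A = Σ (x_i·y_{i+1} − x_{i+1}·y_i), indices taken mod 4.
J→K: (-1)(-3) − (5)(-5) = 28
K→L: (5)(-2) − (3)(-3) = -1
L→M: (3)(0) − (2)(-2) = 4
M→J: (2)(-5) − (-1)(0) = -10
Σ = 21
Area = |Σ|/2 = 10.5.
Net area = 285.5 − 10.5 = 275.

275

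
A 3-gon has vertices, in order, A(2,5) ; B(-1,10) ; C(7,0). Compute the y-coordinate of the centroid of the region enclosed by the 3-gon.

5

Apply the shoelace (surveyor's) formula. First the cross-terms c_i = x_i·y_{i+1} − x_{i+1}·y_i:
  25, -70, 35  ⇒  2A = -10, A = -5.
Then Σ (y_i + y_{i+1})·c_i = -150, so ȳ = -150 / (6·(-5)) = 5.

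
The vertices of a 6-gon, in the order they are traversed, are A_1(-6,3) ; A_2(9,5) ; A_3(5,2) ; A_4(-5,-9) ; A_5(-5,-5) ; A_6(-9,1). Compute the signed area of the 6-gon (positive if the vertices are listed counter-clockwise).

Apply the shoelace (surveyor's) formula: 2A = Σ (x_i·y_{i+1} − x_{i+1}·y_i), indices taken mod 6.
Cross-terms: -57, -7, -35, -20, -50, -21  ⇒  Σ = -190
Signed area = Σ/2 = -95 (negative ⇒ clockwise traversal).

-95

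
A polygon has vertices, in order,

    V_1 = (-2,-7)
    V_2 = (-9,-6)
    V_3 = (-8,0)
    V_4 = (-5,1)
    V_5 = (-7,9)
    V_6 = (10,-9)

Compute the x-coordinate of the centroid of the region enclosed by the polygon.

-96/65

Apply the shoelace formula. First the cross-terms c_i = x_i·y_{i+1} − x_{i+1}·y_i:
  -51, -48, -8, -38, -27, -88  ⇒  2A = -260, A = -130.
Then Σ (x_i + x_{i+1})·c_i = 1152, so x̄ = 1152 / (6·(-130)) = -96/65.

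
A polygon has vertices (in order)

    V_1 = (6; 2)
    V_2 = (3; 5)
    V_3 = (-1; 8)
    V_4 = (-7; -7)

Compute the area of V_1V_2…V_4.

Apply the shoelace formula: 2A = Σ (x_i·y_{i+1} − x_{i+1}·y_i), indices taken mod 4.
Σ = (24) + (29) + (63) + (28) = 144
Area = |Σ|/2 = 72.

72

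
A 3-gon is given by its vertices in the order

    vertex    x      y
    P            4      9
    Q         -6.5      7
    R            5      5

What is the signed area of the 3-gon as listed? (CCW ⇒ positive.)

22

Σ = (86.5) + (-67.5) + (25) = 44
Signed area = Σ/2 = 22 (positive ⇒ counter-clockwise traversal).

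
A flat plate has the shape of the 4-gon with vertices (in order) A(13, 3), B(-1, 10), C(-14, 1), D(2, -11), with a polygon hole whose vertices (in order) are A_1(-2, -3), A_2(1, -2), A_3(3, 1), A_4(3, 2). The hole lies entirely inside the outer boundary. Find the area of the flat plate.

280.5

Outer boundary:
Apply the shoelace (surveyor's) formula: 2A = Σ (x_i·y_{i+1} − x_{i+1}·y_i), indices taken mod 4.
Σ = (133) + (139) + (152) + (149) = 573
Area = |Σ|/2 = 286.5.
Hole:
Apply the surveyor's formula: 2A = Σ (x_i·y_{i+1} − x_{i+1}·y_i), indices taken mod 4.
A_1→A_2: (-2)(-2) − (1)(-3) = 7
A_2→A_3: (1)(1) − (3)(-2) = 7
A_3→A_4: (3)(2) − (3)(1) = 3
A_4→A_1: (3)(-3) − (-2)(2) = -5
Σ = 12
Area = |Σ|/2 = 6.
Net area = 286.5 − 6 = 280.5.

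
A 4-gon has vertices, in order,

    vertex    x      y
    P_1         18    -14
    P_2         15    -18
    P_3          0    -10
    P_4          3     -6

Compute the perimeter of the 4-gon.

44

|P_1P_2| = √((-3)² + (-4)²) = √25 = 5
|P_2P_3| = √((-15)² + (8)²) = √289 = 17
|P_3P_4| = √((3)² + (4)²) = √25 = 5
|P_4P_1| = √((15)² + (-8)²) = √289 = 17
Perimeter = 5 + 17 + 5 + 17 = 44.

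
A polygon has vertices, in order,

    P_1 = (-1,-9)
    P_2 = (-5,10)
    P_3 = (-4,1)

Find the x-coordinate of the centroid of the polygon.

-10/3

Apply Gauss's area formula. First the cross-terms c_i = x_i·y_{i+1} − x_{i+1}·y_i:
  -55, 35, 37  ⇒  2A = 17, A = 8.5.
Then Σ (x_i + x_{i+1})·c_i = -170, so x̄ = -170 / (6·8.5) = -10/3.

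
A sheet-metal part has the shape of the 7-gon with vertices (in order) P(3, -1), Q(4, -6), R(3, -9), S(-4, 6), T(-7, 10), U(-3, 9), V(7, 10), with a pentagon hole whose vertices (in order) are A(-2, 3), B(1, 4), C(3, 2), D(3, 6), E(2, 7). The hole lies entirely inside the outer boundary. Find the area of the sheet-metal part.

Outer boundary:
Apply Gauss's area formula: 2A = Σ (x_i·y_{i+1} − x_{i+1}·y_i), indices taken mod 7.
Σ = (-14) + (-18) + (-18) + (2) + (-33) + (-93) + (-37) = -211
Area = |Σ|/2 = 105.5.
Hole:
Σ = (-11) + (-10) + (12) + (9) + (20) = 20
Area = |Σ|/2 = 10.
Net area = 105.5 − 10 = 95.5.

95.5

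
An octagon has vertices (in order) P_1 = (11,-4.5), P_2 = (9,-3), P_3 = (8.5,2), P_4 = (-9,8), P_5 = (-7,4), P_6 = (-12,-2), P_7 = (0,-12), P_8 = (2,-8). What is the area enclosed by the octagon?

Apply the surveyor's formula: 2A = Σ (x_i·y_{i+1} − x_{i+1}·y_i), indices taken mod 8.
P_1→P_2: (11)(-3) − (9)(-4.5) = 7.5
P_2→P_3: (9)(2) − (8.5)(-3) = 43.5
P_3→P_4: (8.5)(8) − (-9)(2) = 86
P_4→P_5: (-9)(4) − (-7)(8) = 20
P_5→P_6: (-7)(-2) − (-12)(4) = 62
P_6→P_7: (-12)(-12) − (0)(-2) = 144
P_7→P_8: (0)(-8) − (2)(-12) = 24
P_8→P_1: (2)(-4.5) − (11)(-8) = 79
Σ = 466
Area = |Σ|/2 = 233.

233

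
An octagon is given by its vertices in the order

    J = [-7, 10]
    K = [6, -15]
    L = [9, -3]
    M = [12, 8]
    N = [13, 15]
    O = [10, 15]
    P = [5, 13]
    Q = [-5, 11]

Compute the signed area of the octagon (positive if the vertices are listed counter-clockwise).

Apply Gauss's area formula: 2A = Σ (x_i·y_{i+1} − x_{i+1}·y_i), indices taken mod 8.
Cross-terms: 45, 117, 108, 76, 45, 55, 120, 27  ⇒  Σ = 593
Signed area = Σ/2 = 296.5 (positive ⇒ counter-clockwise traversal).

296.5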